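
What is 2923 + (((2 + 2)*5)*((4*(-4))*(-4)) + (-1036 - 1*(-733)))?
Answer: 3900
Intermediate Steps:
2923 + (((2 + 2)*5)*((4*(-4))*(-4)) + (-1036 - 1*(-733))) = 2923 + ((4*5)*(-16*(-4)) + (-1036 + 733)) = 2923 + (20*64 - 303) = 2923 + (1280 - 303) = 2923 + 977 = 3900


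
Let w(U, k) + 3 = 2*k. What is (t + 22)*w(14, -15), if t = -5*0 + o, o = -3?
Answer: -627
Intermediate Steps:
w(U, k) = -3 + 2*k
t = -3 (t = -5*0 - 3 = 0 - 3 = -3)
(t + 22)*w(14, -15) = (-3 + 22)*(-3 + 2*(-15)) = 19*(-3 - 30) = 19*(-33) = -627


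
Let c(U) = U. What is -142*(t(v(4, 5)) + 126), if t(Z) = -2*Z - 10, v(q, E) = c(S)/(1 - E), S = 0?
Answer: -16472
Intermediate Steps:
v(q, E) = 0 (v(q, E) = 0/(1 - E) = 0)
t(Z) = -10 - 2*Z
-142*(t(v(4, 5)) + 126) = -142*((-10 - 2*0) + 126) = -142*((-10 + 0) + 126) = -142*(-10 + 126) = -142*116 = -1*16472 = -16472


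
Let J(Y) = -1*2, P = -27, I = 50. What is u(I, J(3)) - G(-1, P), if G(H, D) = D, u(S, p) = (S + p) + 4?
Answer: 79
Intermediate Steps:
J(Y) = -2
u(S, p) = 4 + S + p
u(I, J(3)) - G(-1, P) = (4 + 50 - 2) - 1*(-27) = 52 + 27 = 79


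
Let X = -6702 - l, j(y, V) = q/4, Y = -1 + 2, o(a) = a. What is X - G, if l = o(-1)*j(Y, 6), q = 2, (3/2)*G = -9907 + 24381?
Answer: -98105/6 ≈ -16351.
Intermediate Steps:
G = 28948/3 (G = 2*(-9907 + 24381)/3 = (⅔)*14474 = 28948/3 ≈ 9649.3)
Y = 1
j(y, V) = ½ (j(y, V) = 2/4 = 2*(¼) = ½)
l = -½ (l = -1*½ = -½ ≈ -0.50000)
X = -13403/2 (X = -6702 - 1*(-½) = -6702 + ½ = -13403/2 ≈ -6701.5)
X - G = -13403/2 - 1*28948/3 = -13403/2 - 28948/3 = -98105/6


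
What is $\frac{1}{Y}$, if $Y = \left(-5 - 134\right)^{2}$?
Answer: $\frac{1}{19321} \approx 5.1757 \cdot 10^{-5}$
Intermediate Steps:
$Y = 19321$ ($Y = \left(-139\right)^{2} = 19321$)
$\frac{1}{Y} = \frac{1}{19321}$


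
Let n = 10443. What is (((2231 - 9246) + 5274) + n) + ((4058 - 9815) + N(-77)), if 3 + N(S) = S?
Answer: 2865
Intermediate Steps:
N(S) = -3 + S
(((2231 - 9246) + 5274) + n) + ((4058 - 9815) + N(-77)) = (((2231 - 9246) + 5274) + 10443) + ((4058 - 9815) + (-3 - 77)) = ((-7015 + 5274) + 10443) + (-5757 - 80) = (-1741 + 10443) - 5837 = 8702 - 5837 = 2865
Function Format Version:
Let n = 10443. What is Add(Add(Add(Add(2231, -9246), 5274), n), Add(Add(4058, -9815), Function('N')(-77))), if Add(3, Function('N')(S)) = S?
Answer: 2865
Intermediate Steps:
Function('N')(S) = Add(-3, S)
Add(Add(Add(Add(2231, -9246), 5274), n), Add(Add(4058, -9815), Function('N')(-77))) = Add(Add(Add(Add(2231, -9246), 5274), 10443), Add(Add(4058, -9815), Add(-3, -77))) = Add(Add(Add(-7015, 5274), 10443), Add(-5757, -80)) = Add(Add(-1741, 10443), -5837) = Add(8702, -5837) = 2865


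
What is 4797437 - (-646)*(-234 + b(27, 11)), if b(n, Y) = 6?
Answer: 4650149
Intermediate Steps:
4797437 - (-646)*(-234 + b(27, 11)) = 4797437 - (-646)*(-234 + 6) = 4797437 - (-646)*(-228) = 4797437 - 1*147288 = 4797437 - 147288 = 4650149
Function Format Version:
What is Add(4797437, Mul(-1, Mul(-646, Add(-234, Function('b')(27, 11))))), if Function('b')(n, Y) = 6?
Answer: 4650149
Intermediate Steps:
Add(4797437, Mul(-1, Mul(-646, Add(-234, Function('b')(27, 11))))) = Add(4797437, Mul(-1, Mul(-646, Add(-234, 6)))) = Add(4797437, Mul(-1, Mul(-646, -228))) = Add(4797437, Mul(-1, 147288)) = Add(4797437, -147288) = 4650149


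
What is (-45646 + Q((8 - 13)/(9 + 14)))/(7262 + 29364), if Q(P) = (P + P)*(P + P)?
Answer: -12073317/9687577 ≈ -1.2463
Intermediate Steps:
Q(P) = 4*P**2 (Q(P) = (2*P)*(2*P) = 4*P**2)
(-45646 + Q((8 - 13)/(9 + 14)))/(7262 + 29364) = (-45646 + 4*((8 - 13)/(9 + 14))**2)/(7262 + 29364) = (-45646 + 4*(-5/23)**2)/36626 = (-45646 + 4*(-5*1/23)**2)*(1/36626) = (-45646 + 4*(-5/23)**2)*(1/36626) = (-45646 + 4*(25/529))*(1/36626) = (-45646 + 100/529)*(1/36626) = -24146634/529*1/36626 = -12073317/9687577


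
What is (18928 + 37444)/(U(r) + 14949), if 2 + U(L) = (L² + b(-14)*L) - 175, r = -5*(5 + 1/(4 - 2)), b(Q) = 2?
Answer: 225488/61893 ≈ 3.6432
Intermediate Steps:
r = -55/2 (r = -5*(5 + 1/2) = -5*(5 + ½) = -5*11/2 = -55/2 ≈ -27.500)
U(L) = -177 + L² + 2*L (U(L) = -2 + ((L² + 2*L) - 175) = -2 + (-175 + L² + 2*L) = -177 + L² + 2*L)
(18928 + 37444)/(U(r) + 14949) = (18928 + 37444)/((-177 + (-55/2)² + 2*(-55/2)) + 14949) = 56372/((-177 + 3025/4 - 55) + 14949) = 56372/(2097/4 + 14949) = 56372/(61893/4) = 56372*(4/61893) = 225488/61893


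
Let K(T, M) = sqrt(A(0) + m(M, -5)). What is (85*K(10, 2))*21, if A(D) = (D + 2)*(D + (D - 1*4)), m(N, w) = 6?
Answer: 1785*I*sqrt(2) ≈ 2524.4*I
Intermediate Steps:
A(D) = (-4 + 2*D)*(2 + D) (A(D) = (2 + D)*(D + (D - 4)) = (2 + D)*(D + (-4 + D)) = (2 + D)*(-4 + 2*D) = (-4 + 2*D)*(2 + D))
K(T, M) = I*sqrt(2) (K(T, M) = sqrt((-8 + 2*0**2) + 6) = sqrt((-8 + 2*0) + 6) = sqrt((-8 + 0) + 6) = sqrt(-8 + 6) = sqrt(-2) = I*sqrt(2))
(85*K(10, 2))*21 = (85*(I*sqrt(2)))*21 = (85*I*sqrt(2))*21 = 1785*I*sqrt(2)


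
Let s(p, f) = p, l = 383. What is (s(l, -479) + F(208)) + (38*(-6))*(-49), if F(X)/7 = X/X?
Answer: 11562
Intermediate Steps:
F(X) = 7 (F(X) = 7*(X/X) = 7*1 = 7)
(s(l, -479) + F(208)) + (38*(-6))*(-49) = (383 + 7) + (38*(-6))*(-49) = 390 - 228*(-49) = 390 + 11172 = 11562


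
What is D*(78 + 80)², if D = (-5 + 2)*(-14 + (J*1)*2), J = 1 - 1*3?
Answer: 1348056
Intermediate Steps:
J = -2 (J = 1 - 3 = -2)
D = 54 (D = (-5 + 2)*(-14 - 2*1*2) = -3*(-14 - 2*2) = -3*(-14 - 4) = -3*(-18) = 54)
D*(78 + 80)² = 54*(78 + 80)² = 54*158² = 54*24964 = 1348056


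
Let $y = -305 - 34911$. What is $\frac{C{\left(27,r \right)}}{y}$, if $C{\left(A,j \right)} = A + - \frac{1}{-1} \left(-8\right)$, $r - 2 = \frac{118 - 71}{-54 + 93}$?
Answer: $- \frac{19}{35216} \approx -0.00053953$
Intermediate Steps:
$r = \frac{125}{39}$ ($r = 2 + \frac{118 - 71}{-54 + 93} = 2 + \frac{47}{39} = \frac{125}{39} \approx 3.2051$)
$C{\left(A,j \right)} = -8 + A$ ($C{\left(A,j \right)} = A + \left(-1\right) \left(-1\right) \left(-8\right) = A + 1 \left(-8\right) = A - 8 = -8 + A$)
$y = -35216$ ($y = -305 - 34911 = -35216$)
$\frac{C{\left(27,r \right)}}{y} = \frac{-8 + 27}{-35216} = 19 \left(- \frac{1}{35216}\right) = - \frac{19}{35216}$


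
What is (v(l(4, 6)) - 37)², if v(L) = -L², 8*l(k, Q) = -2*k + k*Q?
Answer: 1681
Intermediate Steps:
l(k, Q) = -k/4 + Q*k/8 (l(k, Q) = (-2*k + k*Q)/8 = (-2*k + Q*k)/8 = -k/4 + Q*k/8)
(v(l(4, 6)) - 37)² = (-((⅛)*4*(-2 + 6))² - 37)² = (-((⅛)*4*4)² - 37)² = (-1*2² - 37)² = (-1*4 - 37)² = (-4 - 37)² = (-41)² = 1681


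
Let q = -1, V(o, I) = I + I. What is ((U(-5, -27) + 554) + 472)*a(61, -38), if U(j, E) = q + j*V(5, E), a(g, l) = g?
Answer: 78995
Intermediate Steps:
V(o, I) = 2*I
U(j, E) = -1 + 2*E*j (U(j, E) = -1 + j*(2*E) = -1 + 2*E*j)
((U(-5, -27) + 554) + 472)*a(61, -38) = (((-1 + 2*(-27)*(-5)) + 554) + 472)*61 = (((-1 + 270) + 554) + 472)*61 = ((269 + 554) + 472)*61 = (823 + 472)*61 = 1295*61 = 78995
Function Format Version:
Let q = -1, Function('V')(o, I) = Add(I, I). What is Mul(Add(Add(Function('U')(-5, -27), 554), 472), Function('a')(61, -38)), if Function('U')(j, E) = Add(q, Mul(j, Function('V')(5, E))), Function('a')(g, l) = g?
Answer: 78995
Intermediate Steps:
Function('V')(o, I) = Mul(2, I)
Function('U')(j, E) = Add(-1, Mul(2, E, j)) (Function('U')(j, E) = Add(-1, Mul(j, Mul(2, E))) = Add(-1, Mul(2, E, j)))
Mul(Add(Add(Function('U')(-5, -27), 554), 472), Function('a')(61, -38)) = Mul(Add(Add(Add(-1, Mul(2, -27, -5)), 554), 472), 61) = Mul(Add(Add(Add(-1, 270), 554), 472), 61) = Mul(Add(Add(269, 554), 472), 61) = Mul(Add(823, 472), 61) = Mul(1295, 61) = 78995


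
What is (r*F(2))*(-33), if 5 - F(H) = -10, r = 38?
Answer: -18810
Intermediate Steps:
F(H) = 15 (F(H) = 5 - 1*(-10) = 5 + 10 = 15)
(r*F(2))*(-33) = (38*15)*(-33) = 570*(-33) = -18810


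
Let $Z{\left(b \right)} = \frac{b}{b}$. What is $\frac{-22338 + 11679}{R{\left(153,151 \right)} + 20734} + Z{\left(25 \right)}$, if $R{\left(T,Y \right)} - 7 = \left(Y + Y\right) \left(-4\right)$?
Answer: $\frac{174}{383} \approx 0.45431$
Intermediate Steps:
$R{\left(T,Y \right)} = 7 - 8 Y$ ($R{\left(T,Y \right)} = 7 + \left(Y + Y\right) \left(-4\right) = 7 + 2 Y \left(-4\right) = 7 - 8 Y$)
$Z{\left(b \right)} = 1$
$\frac{-22338 + 11679}{R{\left(153,151 \right)} + 20734} + Z{\left(25 \right)} = \frac{-22338 + 11679}{\left(7 - 1208\right) + 20734} + 1 = - \frac{10659}{\left(7 - 1208\right) + 20734} + 1 = - \frac{10659}{-1201 + 20734} + 1 = - \frac{10659}{19533} + 1 = \left(-10659\right) \frac{1}{19533} + 1 = - \frac{209}{383} + 1 = \frac{174}{383}$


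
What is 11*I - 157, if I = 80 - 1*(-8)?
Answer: 811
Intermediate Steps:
I = 88 (I = 80 + 8 = 88)
11*I - 157 = 11*88 - 157 = 968 - 157 = 811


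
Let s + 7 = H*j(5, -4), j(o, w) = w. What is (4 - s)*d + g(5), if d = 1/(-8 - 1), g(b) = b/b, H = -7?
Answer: 26/9 ≈ 2.8889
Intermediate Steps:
g(b) = 1
s = 21 (s = -7 - 7*(-4) = -7 + 28 = 21)
d = -⅑ (d = 1/(-9) = -⅑ ≈ -0.11111)
(4 - s)*d + g(5) = (4 - 1*21)*(-⅑) + 1 = (4 - 21)*(-⅑) + 1 = -17*(-⅑) + 1 = 17/9 + 1 = 26/9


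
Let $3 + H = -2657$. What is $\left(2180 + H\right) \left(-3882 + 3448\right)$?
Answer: $208320$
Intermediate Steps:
$H = -2660$ ($H = -3 - 2657 = -2660$)
$\left(2180 + H\right) \left(-3882 + 3448\right) = \left(2180 - 2660\right) \left(-3882 + 3448\right) = \left(-480\right) \left(-434\right) = 208320$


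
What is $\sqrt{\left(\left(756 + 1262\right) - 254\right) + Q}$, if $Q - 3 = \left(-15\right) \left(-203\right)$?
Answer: $2 \sqrt{1203} \approx 69.369$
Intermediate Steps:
$Q = 3048$ ($Q = 3 - -3045 = 3 + 3045 = 3048$)
$\sqrt{\left(\left(756 + 1262\right) - 254\right) + Q} = \sqrt{\left(\left(756 + 1262\right) - 254\right) + 3048} = \sqrt{\left(2018 - 254\right) + 3048} = \sqrt{1764 + 3048} = \sqrt{4812} = 2 \sqrt{1203}$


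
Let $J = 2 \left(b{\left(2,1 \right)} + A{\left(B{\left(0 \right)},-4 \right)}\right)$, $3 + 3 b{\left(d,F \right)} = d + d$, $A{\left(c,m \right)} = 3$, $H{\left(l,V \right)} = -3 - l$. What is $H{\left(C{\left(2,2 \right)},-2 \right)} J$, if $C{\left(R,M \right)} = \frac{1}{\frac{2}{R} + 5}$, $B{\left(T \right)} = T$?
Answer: $- \frac{190}{9} \approx -21.111$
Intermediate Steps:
$C{\left(R,M \right)} = \frac{1}{5 + \frac{2}{R}}$
$b{\left(d,F \right)} = -1 + \frac{2 d}{3}$ ($b{\left(d,F \right)} = -1 + \frac{d + d}{3} = -1 + \frac{2 d}{3}$)
$J = \frac{20}{3}$ ($J = 2 \left(\left(-1 + \frac{2}{3} \cdot 2\right) + 3\right) = 2 \left(\left(-1 + \frac{4}{3}\right) + 3\right) = 2 \left(\frac{1}{3} + 3\right) = 2 \cdot \frac{10}{3} = \frac{20}{3} \approx 6.6667$)
$H{\left(C{\left(2,2 \right)},-2 \right)} J = \left(-3 - \frac{2}{2 + 5 \cdot 2}\right) \frac{20}{3} = \left(-3 - \frac{2}{2 + 10}\right) \frac{20}{3} = \left(-3 - \frac{2}{12}\right) \frac{20}{3} = \left(-3 - 2 \cdot \frac{1}{12}\right) \frac{20}{3} = \left(-3 - \frac{1}{6}\right) \frac{20}{3} = \left(- \frac{19}{6}\right) \frac{20}{3} = - \frac{190}{9}$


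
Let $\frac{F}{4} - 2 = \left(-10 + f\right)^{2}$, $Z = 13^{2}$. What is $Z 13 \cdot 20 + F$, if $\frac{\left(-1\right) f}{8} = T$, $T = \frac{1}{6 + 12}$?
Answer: $\frac{3595132}{81} \approx 44384.0$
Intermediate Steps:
$T = \frac{1}{18} \approx 0.055556$
$f = - \frac{4}{9}$ ($f = \left(-8\right) \frac{1}{18} = - \frac{4}{9} \approx -0.44444$)
$Z = 169$
$F = \frac{35992}{81}$ ($F = 8 + 4 \left(-10 - \frac{4}{9}\right)^{2} = 8 + 4 \left(- \frac{94}{9}\right)^{2} = 8 + 4 \cdot \frac{8836}{81} = 8 + \frac{35344}{81} = \frac{35992}{81} \approx 444.35$)
$Z 13 \cdot 20 + F = 169 \cdot 13 \cdot 20 + \frac{35992}{81} = 169 \cdot 260 + \frac{35992}{81} = 43940 + \frac{35992}{81} = \frac{3595132}{81}$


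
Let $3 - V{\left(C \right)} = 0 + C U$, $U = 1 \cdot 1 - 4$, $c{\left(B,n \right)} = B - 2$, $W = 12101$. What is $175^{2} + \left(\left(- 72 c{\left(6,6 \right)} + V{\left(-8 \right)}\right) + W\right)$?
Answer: $42417$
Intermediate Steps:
$c{\left(B,n \right)} = -2 + B$ ($c{\left(B,n \right)} = B - 2 = -2 + B$)
$U = -3$ ($U = 1 - 4 = -3$)
$V{\left(C \right)} = 3 + 3 C$ ($V{\left(C \right)} = 3 - \left(0 + C \left(-3\right)\right) = 3 - \left(0 - 3 C\right) = 3 - - 3 C = 3 + 3 C$)
$175^{2} + \left(\left(- 72 c{\left(6,6 \right)} + V{\left(-8 \right)}\right) + W\right) = 175^{2} + \left(\left(- 72 \left(-2 + 6\right) + \left(3 + 3 \left(-8\right)\right)\right) + 12101\right) = 30625 + \left(\left(\left(-72\right) 4 + \left(3 - 24\right)\right) + 12101\right) = 30625 + \left(\left(-288 - 21\right) + 12101\right) = 30625 + \left(-309 + 12101\right) = 30625 + 11792 = 42417$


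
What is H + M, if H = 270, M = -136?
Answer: 134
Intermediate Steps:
H + M = 270 - 136 = 134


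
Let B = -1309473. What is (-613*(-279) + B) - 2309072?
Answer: -3447518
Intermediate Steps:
(-613*(-279) + B) - 2309072 = (-613*(-279) - 1309473) - 2309072 = (171027 - 1309473) - 2309072 = -1138446 - 2309072 = -3447518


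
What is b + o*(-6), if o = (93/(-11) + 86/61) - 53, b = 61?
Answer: 282671/671 ≈ 421.27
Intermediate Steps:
o = -40290/671 (o = (93*(-1/11) + 86*(1/61)) - 53 = (-93/11 + 86/61) - 53 = -4727/671 - 53 = -40290/671 ≈ -60.045)
b + o*(-6) = 61 - 40290/671*(-6) = 61 + 241740/671 = 282671/671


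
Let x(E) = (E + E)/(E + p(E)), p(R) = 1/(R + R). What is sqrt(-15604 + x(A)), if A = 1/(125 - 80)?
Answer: 14*I*sqrt(327105098)/2027 ≈ 124.92*I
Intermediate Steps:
p(R) = 1/(2*R)
A = 1/45 ≈ 0.022222
x(E) = 2*E/(E + 1/(2*E)) (x(E) = (E + E)/(E + 1/(2*E)) = (2*E)/(E + 1/(2*E)) = 2*E/(E + 1/(2*E)))
sqrt(-15604 + x(A)) = sqrt(-15604 + 4*(1/45)**2/(1 + 2*(1/45)**2)) = sqrt(-15604 + 4*(1/2025)/(1 + 2*(1/2025))) = sqrt(-15604 + 4*(1/2025)/(1 + 2/2025)) = sqrt(-15604 + 4*(1/2025)/(2027/2025)) = sqrt(-15604 + 4*(1/2025)*(2025/2027)) = sqrt(-15604 + 4/2027) = sqrt(-31629304/2027) = 14*I*sqrt(327105098)/2027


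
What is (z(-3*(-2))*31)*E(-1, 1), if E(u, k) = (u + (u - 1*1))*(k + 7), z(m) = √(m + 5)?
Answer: -744*√11 ≈ -2467.6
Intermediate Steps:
z(m) = √(5 + m)
E(u, k) = (-1 + 2*u)*(7 + k) (E(u, k) = (u + (u - 1))*(7 + k) = (u + (-1 + u))*(7 + k) = (-1 + 2*u)*(7 + k))
(z(-3*(-2))*31)*E(-1, 1) = (√(5 - 3*(-2))*31)*(-7 - 1*1 + 14*(-1) + 2*1*(-1)) = (√(5 + 6)*31)*(-7 - 1 - 14 - 2) = (√11*31)*(-24) = (31*√11)*(-24) = -744*√11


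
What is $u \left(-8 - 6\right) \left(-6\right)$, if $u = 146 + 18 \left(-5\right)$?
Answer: $4704$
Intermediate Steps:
$u = 56$ ($u = 146 - 90 = 56$)
$u \left(-8 - 6\right) \left(-6\right) = 56 \left(-8 - 6\right) \left(-6\right) = 56 \left(\left(-14\right) \left(-6\right)\right) = 56 \cdot 84 = 4704$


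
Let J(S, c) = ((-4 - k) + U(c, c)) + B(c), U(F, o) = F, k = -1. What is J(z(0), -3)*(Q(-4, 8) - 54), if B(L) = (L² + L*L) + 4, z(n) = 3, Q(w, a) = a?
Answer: -736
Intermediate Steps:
B(L) = 4 + 2*L² (B(L) = (L² + L²) + 4 = 2*L² + 4 = 4 + 2*L²)
J(S, c) = 1 + c + 2*c² (J(S, c) = ((-4 - 1*(-1)) + c) + (4 + 2*c²) = ((-4 + 1) + c) + (4 + 2*c²) = (-3 + c) + (4 + 2*c²) = 1 + c + 2*c²)
J(z(0), -3)*(Q(-4, 8) - 54) = (1 - 3 + 2*(-3)²)*(8 - 54) = (1 - 3 + 2*9)*(-46) = (1 - 3 + 18)*(-46) = 16*(-46) = -736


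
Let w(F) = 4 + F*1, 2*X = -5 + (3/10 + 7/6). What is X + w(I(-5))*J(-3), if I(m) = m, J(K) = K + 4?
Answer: -83/30 ≈ -2.7667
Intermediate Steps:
J(K) = 4 + K
X = -53/30 (X = (-5 + (3/10 + 7/6))/2 = (-5 + 22/15)/2 = (1/2)*(-53/15) = -53/30 ≈ -1.7667)
w(F) = 4 + F
X + w(I(-5))*J(-3) = -53/30 + (4 - 5)*(4 - 3) = -53/30 - 1*1 = -53/30 - 1 = -83/30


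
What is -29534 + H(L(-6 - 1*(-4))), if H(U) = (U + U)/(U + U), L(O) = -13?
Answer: -29533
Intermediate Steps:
H(U) = 1 (H(U) = (2*U)/((2*U)) = (2*U)*(1/(2*U)) = 1)
-29534 + H(L(-6 - 1*(-4))) = -29534 + 1 = -29533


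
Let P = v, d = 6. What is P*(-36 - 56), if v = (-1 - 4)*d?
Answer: 2760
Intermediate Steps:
v = -30 (v = (-1 - 4)*6 = -5*6 = -30)
P = -30
P*(-36 - 56) = -30*(-36 - 56) = -30*(-92) = 2760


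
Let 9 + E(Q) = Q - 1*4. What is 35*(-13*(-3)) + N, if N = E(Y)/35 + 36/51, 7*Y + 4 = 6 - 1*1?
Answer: 1137327/833 ≈ 1365.3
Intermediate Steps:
Y = ⅐ (Y = -4/7 + (6 - 1*1)/7 = -4/7 + (6 - 1)/7 = -4/7 + (⅐)*5 = -4/7 + 5/7 = ⅐ ≈ 0.14286)
E(Q) = -13 + Q (E(Q) = -9 + (Q - 1*4) = -9 + (Q - 4) = -9 + (-4 + Q) = -13 + Q)
N = 282/833 (N = (-13 + ⅐)/35 + 36/51 = -90/7*1/35 + 36*(1/51) = -18/49 + 12/17 = 282/833 ≈ 0.33854)
35*(-13*(-3)) + N = 35*(-13*(-3)) + 282/833 = 35*39 + 282/833 = 1365 + 282/833 = 1137327/833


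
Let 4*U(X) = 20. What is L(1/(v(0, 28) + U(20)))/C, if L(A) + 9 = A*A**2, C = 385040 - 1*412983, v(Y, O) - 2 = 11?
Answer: 52487/162963576 ≈ 0.00032208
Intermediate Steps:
U(X) = 5 (U(X) = (1/4)*20 = 5)
v(Y, O) = 13 (v(Y, O) = 2 + 11 = 13)
C = -27943 (C = 385040 - 412983 = -27943)
L(A) = -9 + A**3 (L(A) = -9 + A*A**2 = -9 + A**3)
L(1/(v(0, 28) + U(20)))/C = (-9 + (1/(13 + 5))**3)/(-27943) = (-9 + (1/18)**3)*(-1/27943) = (-9 + 1/5832)*(-1/27943) = -52487/5832*(-1/27943) = 52487/162963576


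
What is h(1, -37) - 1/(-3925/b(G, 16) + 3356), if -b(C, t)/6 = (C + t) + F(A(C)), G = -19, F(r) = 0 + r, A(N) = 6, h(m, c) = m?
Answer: 64315/64333 ≈ 0.99972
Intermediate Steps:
F(r) = r
b(C, t) = -36 - 6*C - 6*t (b(C, t) = -6*((C + t) + 6) = -6*(6 + C + t) = -36 - 6*C - 6*t)
h(1, -37) - 1/(-3925/b(G, 16) + 3356) = 1 - 1/(-3925/(-36 - 6*(-19) - 6*16) + 3356) = 1 - 1/(-3925/(-36 + 114 - 96) + 3356) = 1 - 1/(-3925/(-18) + 3356) = 1 - 1/(-3925*(-1/18) + 3356) = 1 - 1/(3925/18 + 3356) = 1 - 1/64333/18 = 1 - 1*18/64333 = 1 - 18/64333 = 64315/64333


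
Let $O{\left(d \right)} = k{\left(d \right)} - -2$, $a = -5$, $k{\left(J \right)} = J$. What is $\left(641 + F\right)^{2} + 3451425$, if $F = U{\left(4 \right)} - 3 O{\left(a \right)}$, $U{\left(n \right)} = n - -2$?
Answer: $3881761$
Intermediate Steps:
$U{\left(n \right)} = 2 + n$ ($U{\left(n \right)} = n + 2 = 2 + n$)
$O{\left(d \right)} = 2 + d$ ($O{\left(d \right)} = d - -2 = d + 2 = 2 + d$)
$F = 15$ ($F = \left(2 + 4\right) - 3 \left(2 - 5\right) = 6 - -9 = 6 + 9 = 15$)
$\left(641 + F\right)^{2} + 3451425 = \left(641 + 15\right)^{2} + 3451425 = 656^{2} + 3451425 = 430336 + 3451425 = 3881761$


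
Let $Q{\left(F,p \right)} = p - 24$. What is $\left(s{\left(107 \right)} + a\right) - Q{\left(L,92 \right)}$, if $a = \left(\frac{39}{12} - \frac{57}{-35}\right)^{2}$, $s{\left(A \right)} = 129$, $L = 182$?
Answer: $\frac{1662089}{19600} \approx 84.8$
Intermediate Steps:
$Q{\left(F,p \right)} = -24 + p$
$a = \frac{466489}{19600}$ ($a = \left(39 \cdot \frac{1}{12} - - \frac{57}{35}\right)^{2} = \left(\frac{13}{4} + \frac{57}{35}\right)^{2} = \left(\frac{683}{140}\right)^{2} = \frac{466489}{19600} \approx 23.8$)
$\left(s{\left(107 \right)} + a\right) - Q{\left(L,92 \right)} = \left(129 + \frac{466489}{19600}\right) - \left(-24 + 92\right) = \frac{2994889}{19600} - 68 = \frac{1662089}{19600}$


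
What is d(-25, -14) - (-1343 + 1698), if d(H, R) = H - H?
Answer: -355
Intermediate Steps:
d(H, R) = 0
d(-25, -14) - (-1343 + 1698) = 0 - (-1343 + 1698) = 0 - 1*355 = 0 - 355 = -355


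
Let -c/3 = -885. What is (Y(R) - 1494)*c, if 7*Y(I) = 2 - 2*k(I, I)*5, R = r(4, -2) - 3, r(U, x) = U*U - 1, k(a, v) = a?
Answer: -28079280/7 ≈ -4.0113e+6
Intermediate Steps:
c = 2655 (c = -3*(-885) = 2655)
r(U, x) = -1 + U² (r(U, x) = U² - 1 = -1 + U²)
R = 12 (R = (-1 + 4²) - 3 = (-1 + 16) - 3 = 15 - 3 = 12)
Y(I) = 2/7 - 10*I/7 (Y(I) = (2 - 2*I*5)/7 = (2 - 10*I)/7 = 2/7 - 10*I/7)
(Y(R) - 1494)*c = ((2/7 - 10/7*12) - 1494)*2655 = ((2/7 - 120/7) - 1494)*2655 = (-118/7 - 1494)*2655 = -10576/7*2655 = -28079280/7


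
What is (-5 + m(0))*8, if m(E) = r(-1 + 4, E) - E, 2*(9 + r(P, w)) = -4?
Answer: -128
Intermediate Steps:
r(P, w) = -11 (r(P, w) = -9 + (½)*(-4) = -9 - 2 = -11)
m(E) = -11 - E
(-5 + m(0))*8 = (-5 + (-11 - 1*0))*8 = (-5 + (-11 + 0))*8 = (-5 - 11)*8 = -16*8 = -128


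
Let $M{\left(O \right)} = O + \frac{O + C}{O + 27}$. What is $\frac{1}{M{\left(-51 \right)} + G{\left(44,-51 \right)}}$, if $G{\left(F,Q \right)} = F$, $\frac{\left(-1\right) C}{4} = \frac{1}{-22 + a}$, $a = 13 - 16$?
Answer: $- \frac{600}{2929} \approx -0.20485$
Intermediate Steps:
$a = -3$
$C = \frac{4}{25}$ ($C = - \frac{4}{-22 - 3} = - \frac{4}{-25} = \left(-4\right) \left(- \frac{1}{25}\right) = \frac{4}{25} \approx 0.16$)
$M{\left(O \right)} = O + \frac{\frac{4}{25} + O}{27 + O}$ ($M{\left(O \right)} = O + \frac{O + \frac{4}{25}}{O + 27} = O + \frac{\frac{4}{25} + O}{27 + O}$)
$\frac{1}{M{\left(-51 \right)} + G{\left(44,-51 \right)}} = \frac{1}{\frac{\frac{4}{25} + \left(-51\right)^{2} + 28 \left(-51\right)}{27 - 51} + 44} = \frac{1}{\frac{\frac{4}{25} + 2601 - 1428}{-24} + 44} = \frac{1}{\left(- \frac{1}{24}\right) \frac{29329}{25} + 44} = \frac{1}{- \frac{29329}{600} + 44} = \frac{1}{- \frac{2929}{600}} = - \frac{600}{2929}$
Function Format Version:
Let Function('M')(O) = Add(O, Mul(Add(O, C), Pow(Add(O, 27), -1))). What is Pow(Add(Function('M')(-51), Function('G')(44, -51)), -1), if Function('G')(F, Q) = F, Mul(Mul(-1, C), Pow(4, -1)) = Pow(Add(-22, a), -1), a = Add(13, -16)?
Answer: Rational(-600, 2929) ≈ -0.20485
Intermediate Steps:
a = -3
C = Rational(4, 25) (C = Mul(-4, Pow(Add(-22, -3), -1)) = Mul(-4, Pow(-25, -1)) = Mul(-4, Rational(-1, 25)) = Rational(4, 25) ≈ 0.16000)
Function('M')(O) = Add(O, Mul(Pow(Add(27, O), -1), Add(Rational(4, 25), O))) (Function('M')(O) = Add(O, Mul(Add(O, Rational(4, 25)), Pow(Add(O, 27), -1))) = Add(O, Mul(Add(Rational(4, 25), O), Pow(Add(27, O), -1))) = Add(O, Mul(Pow(Add(27, O), -1), Add(Rational(4, 25), O))))
Pow(Add(Function('M')(-51), Function('G')(44, -51)), -1) = Pow(Add(Mul(Pow(Add(27, -51), -1), Add(Rational(4, 25), Pow(-51, 2), Mul(28, -51))), 44), -1) = Pow(Add(Mul(Pow(-24, -1), Add(Rational(4, 25), 2601, -1428)), 44), -1) = Pow(Add(Mul(Rational(-1, 24), Rational(29329, 25)), 44), -1) = Pow(Add(Rational(-29329, 600), 44), -1) = Pow(Rational(-2929, 600), -1) = Rational(-600, 2929)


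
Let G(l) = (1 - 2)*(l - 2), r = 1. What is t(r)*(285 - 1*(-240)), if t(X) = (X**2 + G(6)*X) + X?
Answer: -1050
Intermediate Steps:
G(l) = 2 - l (G(l) = -(-2 + l) = 2 - l)
t(X) = X**2 - 3*X (t(X) = (X**2 + (2 - 1*6)*X) + X = (X**2 + (2 - 6)*X) + X = (X**2 - 4*X) + X = X**2 - 3*X)
t(r)*(285 - 1*(-240)) = (1*(-3 + 1))*(285 - 1*(-240)) = (1*(-2))*(285 + 240) = -2*525 = -1050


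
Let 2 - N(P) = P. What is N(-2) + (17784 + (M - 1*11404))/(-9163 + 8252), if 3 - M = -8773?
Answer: -11512/911 ≈ -12.637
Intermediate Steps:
M = 8776 (M = 3 - 1*(-8773) = 3 + 8773 = 8776)
N(P) = 2 - P
N(-2) + (17784 + (M - 1*11404))/(-9163 + 8252) = (2 - 1*(-2)) + (17784 + (8776 - 1*11404))/(-9163 + 8252) = (2 + 2) + (17784 + (8776 - 11404))/(-911) = 4 + (17784 - 2628)*(-1/911) = 4 + 15156*(-1/911) = 4 - 15156/911 = -11512/911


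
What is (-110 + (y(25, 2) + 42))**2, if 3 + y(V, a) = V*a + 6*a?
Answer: 81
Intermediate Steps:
y(V, a) = -3 + 6*a + V*a (y(V, a) = -3 + (V*a + 6*a) = -3 + (6*a + V*a) = -3 + 6*a + V*a)
(-110 + (y(25, 2) + 42))**2 = (-110 + ((-3 + 6*2 + 25*2) + 42))**2 = (-110 + ((-3 + 12 + 50) + 42))**2 = (-110 + (59 + 42))**2 = (-110 + 101)**2 = (-9)**2 = 81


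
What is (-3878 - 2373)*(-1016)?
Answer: 6351016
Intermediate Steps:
(-3878 - 2373)*(-1016) = -6251*(-1016) = 6351016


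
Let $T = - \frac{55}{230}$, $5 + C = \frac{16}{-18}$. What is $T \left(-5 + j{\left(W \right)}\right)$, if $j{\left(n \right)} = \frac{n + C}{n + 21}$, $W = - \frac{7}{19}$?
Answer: $\frac{102905}{81144} \approx 1.2682$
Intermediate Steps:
$C = - \frac{53}{9}$ ($C = -5 + \frac{16}{-18} = -5 + 16 \left(- \frac{1}{18}\right) = -5 - \frac{8}{9} = - \frac{53}{9} \approx -5.8889$)
$W = - \frac{7}{19}$ ($W = \left(-7\right) \frac{1}{19} = - \frac{7}{19} \approx -0.36842$)
$T = - \frac{11}{46}$ ($T = \left(-55\right) \frac{1}{230} = - \frac{11}{46} \approx -0.23913$)
$j{\left(n \right)} = \frac{- \frac{53}{9} + n}{21 + n}$ ($j{\left(n \right)} = \frac{n - \frac{53}{9}}{n + 21} = \frac{- \frac{53}{9} + n}{21 + n}$)
$T \left(-5 + j{\left(W \right)}\right) = - \frac{11 \left(-5 + \frac{- \frac{53}{9} - \frac{7}{19}}{21 - \frac{7}{19}}\right)}{46} = - \frac{11 \left(-5 + \frac{1}{\frac{392}{19}} \left(- \frac{1070}{171}\right)\right)}{46} = - \frac{11 \left(-5 + \frac{19}{392} \left(- \frac{1070}{171}\right)\right)}{46} = - \frac{11 \left(-5 - \frac{535}{1764}\right)}{46} = \left(- \frac{11}{46}\right) \left(- \frac{9355}{1764}\right) = \frac{102905}{81144}$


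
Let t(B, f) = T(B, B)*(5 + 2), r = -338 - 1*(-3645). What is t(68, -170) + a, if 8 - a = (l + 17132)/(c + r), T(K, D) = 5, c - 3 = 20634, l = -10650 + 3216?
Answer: 509947/11972 ≈ 42.595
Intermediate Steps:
l = -7434
c = 20637 (c = 3 + 20634 = 20637)
r = 3307 (r = -338 + 3645 = 3307)
a = 90927/11972 (a = 8 - (-7434 + 17132)/(20637 + 3307) = 8 - 9698/23944 = 8 - 1*4849/11972 = 8 - 4849/11972 = 90927/11972 ≈ 7.5950)
t(B, f) = 35 (t(B, f) = 5*(5 + 2) = 5*7 = 35)
t(68, -170) + a = 35 + 90927/11972 = 509947/11972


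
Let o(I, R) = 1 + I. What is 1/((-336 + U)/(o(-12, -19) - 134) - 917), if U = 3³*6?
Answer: -5/4579 ≈ -0.0010919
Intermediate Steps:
U = 162 (U = 27*6 = 162)
1/((-336 + U)/(o(-12, -19) - 134) - 917) = 1/((-336 + 162)/((1 - 12) - 134) - 917) = 1/(-174/(-11 - 134) - 917) = 1/(-174/(-145) - 917) = 1/(-174*(-1/145) - 917) = 1/(6/5 - 917) = 1/(-4579/5) = -5/4579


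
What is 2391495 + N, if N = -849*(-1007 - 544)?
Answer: 3708294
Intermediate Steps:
N = 1316799 (N = -849*(-1551) = 1316799)
2391495 + N = 2391495 + 1316799 = 3708294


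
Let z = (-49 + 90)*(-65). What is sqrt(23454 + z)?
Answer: sqrt(20789) ≈ 144.18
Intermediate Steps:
z = -2665 (z = 41*(-65) = -2665)
sqrt(23454 + z) = sqrt(23454 - 2665) = sqrt(20789)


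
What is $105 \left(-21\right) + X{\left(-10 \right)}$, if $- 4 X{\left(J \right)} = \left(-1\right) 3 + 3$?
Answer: $-2205$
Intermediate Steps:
$X{\left(J \right)} = 0$ ($X{\left(J \right)} = - \frac{\left(-1\right) 3 + 3}{4} = - \frac{-3 + 3}{4} = \left(- \frac{1}{4}\right) 0 = 0$)
$105 \left(-21\right) + X{\left(-10 \right)} = 105 \left(-21\right) + 0 = -2205 + 0 = -2205$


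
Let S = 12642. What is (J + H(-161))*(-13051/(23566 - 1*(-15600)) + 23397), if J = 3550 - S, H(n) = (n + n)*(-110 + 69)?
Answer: 1883107163805/19583 ≈ 9.6160e+7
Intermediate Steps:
H(n) = -82*n (H(n) = (2*n)*(-41) = -82*n)
J = -9092 (J = 3550 - 1*12642 = 3550 - 12642 = -9092)
(J + H(-161))*(-13051/(23566 - 1*(-15600)) + 23397) = (-9092 - 82*(-161))*(-13051/(23566 - 1*(-15600)) + 23397) = (-9092 + 13202)*(-13051/(23566 + 15600) + 23397) = 4110*(-13051/39166 + 23397) = 4110*(916353851/39166) = 1883107163805/19583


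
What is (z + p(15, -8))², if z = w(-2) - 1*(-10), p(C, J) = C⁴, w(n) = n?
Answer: 2563700689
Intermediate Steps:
z = 8 (z = -2 - 1*(-10) = -2 + 10 = 8)
(z + p(15, -8))² = (8 + 15⁴)² = (8 + 50625)² = 50633² = 2563700689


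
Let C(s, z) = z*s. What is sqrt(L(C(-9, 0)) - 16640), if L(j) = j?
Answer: 16*I*sqrt(65) ≈ 129.0*I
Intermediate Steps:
C(s, z) = s*z
sqrt(L(C(-9, 0)) - 16640) = sqrt(-9*0 - 16640) = sqrt(0 - 16640) = sqrt(-16640) = 16*I*sqrt(65)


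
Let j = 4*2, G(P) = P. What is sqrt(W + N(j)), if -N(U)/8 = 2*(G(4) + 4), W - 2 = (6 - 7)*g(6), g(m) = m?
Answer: 2*I*sqrt(33) ≈ 11.489*I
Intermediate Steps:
j = 8
W = -4 (W = 2 + (6 - 7)*6 = 2 - 1*6 = 2 - 6 = -4)
N(U) = -128 (N(U) = -16*(4 + 4) = -16*8 = -8*16 = -128)
sqrt(W + N(j)) = sqrt(-4 - 128) = sqrt(-132) = 2*I*sqrt(33)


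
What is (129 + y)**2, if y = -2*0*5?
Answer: 16641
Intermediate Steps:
y = 0 (y = 0*5 = 0)
(129 + y)**2 = (129 + 0)**2 = 129**2 = 16641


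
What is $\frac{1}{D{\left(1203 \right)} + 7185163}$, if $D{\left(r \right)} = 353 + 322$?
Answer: $\frac{1}{7185838} \approx 1.3916 \cdot 10^{-7}$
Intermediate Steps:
$D{\left(r \right)} = 675$
$\frac{1}{D{\left(1203 \right)} + 7185163} = \frac{1}{675 + 7185163} = \frac{1}{7185838}$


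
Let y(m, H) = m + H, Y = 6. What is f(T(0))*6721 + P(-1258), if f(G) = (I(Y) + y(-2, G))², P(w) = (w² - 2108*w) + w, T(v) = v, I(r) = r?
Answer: 4340706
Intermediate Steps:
y(m, H) = H + m
P(w) = w² - 2107*w
f(G) = (4 + G)² (f(G) = (6 + (G - 2))² = (6 + (-2 + G))² = (4 + G)²)
f(T(0))*6721 + P(-1258) = (4 + 0)²*6721 - 1258*(-2107 - 1258) = 4²*6721 - 1258*(-3365) = 16*6721 + 4233170 = 107536 + 4233170 = 4340706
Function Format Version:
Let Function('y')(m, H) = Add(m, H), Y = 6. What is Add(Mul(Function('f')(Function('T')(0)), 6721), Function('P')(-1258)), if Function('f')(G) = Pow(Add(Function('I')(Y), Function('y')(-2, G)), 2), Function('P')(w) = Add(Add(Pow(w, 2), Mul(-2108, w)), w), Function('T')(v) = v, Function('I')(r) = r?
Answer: 4340706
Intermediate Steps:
Function('y')(m, H) = Add(H, m)
Function('P')(w) = Add(Pow(w, 2), Mul(-2107, w))
Function('f')(G) = Pow(Add(4, G), 2) (Function('f')(G) = Pow(Add(6, Add(G, -2)), 2) = Pow(Add(6, Add(-2, G)), 2) = Pow(Add(4, G), 2))
Add(Mul(Function('f')(Function('T')(0)), 6721), Function('P')(-1258)) = Add(Mul(Pow(Add(4, 0), 2), 6721), Mul(-1258, Add(-2107, -1258))) = Add(Mul(Pow(4, 2), 6721), Mul(-1258, -3365)) = Add(Mul(16, 6721), 4233170) = Add(107536, 4233170) = 4340706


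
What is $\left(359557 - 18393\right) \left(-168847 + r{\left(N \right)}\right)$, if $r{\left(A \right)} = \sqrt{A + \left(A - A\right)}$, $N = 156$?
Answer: $-57604517908 + 682328 \sqrt{39} \approx -5.76 \cdot 10^{10}$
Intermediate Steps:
$r{\left(A \right)} = \sqrt{A}$ ($r{\left(A \right)} = \sqrt{A + 0} = \sqrt{A}$)
$\left(359557 - 18393\right) \left(-168847 + r{\left(N \right)}\right) = \left(359557 - 18393\right) \left(-168847 + \sqrt{156}\right) = 341164 \left(-168847 + 2 \sqrt{39}\right) = -57604517908 + 682328 \sqrt{39}$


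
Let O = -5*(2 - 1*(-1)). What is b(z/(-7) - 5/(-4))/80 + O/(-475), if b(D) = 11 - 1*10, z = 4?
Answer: 67/1520 ≈ 0.044079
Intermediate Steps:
b(D) = 1 (b(D) = 11 - 10 = 1)
O = -15 (O = -5*(2 + 1) = -5*3 = -15)
b(z/(-7) - 5/(-4))/80 + O/(-475) = 1/80 - 15/(-475) = 1*(1/80) - 15*(-1/475) = 1/80 + 3/95 = 67/1520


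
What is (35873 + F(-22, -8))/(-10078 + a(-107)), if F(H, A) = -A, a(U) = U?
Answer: -35881/10185 ≈ -3.5229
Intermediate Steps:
(35873 + F(-22, -8))/(-10078 + a(-107)) = (35873 - 1*(-8))/(-10078 - 107) = (35873 + 8)/(-10185) = 35881*(-1/10185) = -35881/10185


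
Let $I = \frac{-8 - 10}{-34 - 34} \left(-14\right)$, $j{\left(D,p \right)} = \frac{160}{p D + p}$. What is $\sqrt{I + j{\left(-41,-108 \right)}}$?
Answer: $\frac{2 i \sqrt{21471}}{153} \approx 1.9154 i$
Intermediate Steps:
$j{\left(D,p \right)} = \frac{160}{p + D p}$ ($j{\left(D,p \right)} = \frac{160}{D p + p} = \frac{160}{p + D p}$)
$I = - \frac{63}{17}$ ($I = \frac{-8 - 10}{-68} \left(-14\right) = \left(- \frac{1}{68}\right) \left(-18\right) \left(-14\right) = \frac{9}{34} \left(-14\right) = - \frac{63}{17} \approx -3.7059$)
$\sqrt{I + j{\left(-41,-108 \right)}} = \sqrt{- \frac{63}{17} + \frac{160}{\left(-108\right) \left(1 - 41\right)}} = \sqrt{- \frac{63}{17} + 160 \left(- \frac{1}{108}\right) \frac{1}{-40}} = \sqrt{- \frac{63}{17} + 160 \left(- \frac{1}{108}\right) \left(- \frac{1}{40}\right)} = \sqrt{- \frac{63}{17} + \frac{1}{27}} = \sqrt{- \frac{1684}{459}} = \frac{2 i \sqrt{21471}}{153}$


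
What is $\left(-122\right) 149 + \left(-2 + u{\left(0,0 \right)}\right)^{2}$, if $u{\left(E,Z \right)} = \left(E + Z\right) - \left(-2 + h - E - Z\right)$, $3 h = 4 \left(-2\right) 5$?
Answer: $- \frac{162002}{9} \approx -18000.0$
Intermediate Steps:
$h = - \frac{40}{3}$ ($h = \frac{4 \left(-2\right) 5}{3} = \frac{\left(-8\right) 5}{3} = \frac{1}{3} \left(-40\right) = - \frac{40}{3} \approx -13.333$)
$u{\left(E,Z \right)} = \frac{46}{3} + 2 E + 2 Z$ ($u{\left(E,Z \right)} = \left(E + Z\right) - \left(- \frac{46}{3} - E - Z\right) = \left(E + Z\right) + \left(\left(2 + E + Z\right) + \frac{40}{3}\right) = \left(E + Z\right) + \left(\frac{46}{3} + E + Z\right) = \frac{46}{3} + 2 E + 2 Z$)
$\left(-122\right) 149 + \left(-2 + u{\left(0,0 \right)}\right)^{2} = \left(-122\right) 149 + \left(-2 + \left(\frac{46}{3} + 2 \cdot 0 + 2 \cdot 0\right)\right)^{2} = -18178 + \left(-2 + \left(\frac{46}{3} + 0 + 0\right)\right)^{2} = -18178 + \left(-2 + \frac{46}{3}\right)^{2} = -18178 + \left(\frac{40}{3}\right)^{2} = -18178 + \frac{1600}{9} = - \frac{162002}{9}$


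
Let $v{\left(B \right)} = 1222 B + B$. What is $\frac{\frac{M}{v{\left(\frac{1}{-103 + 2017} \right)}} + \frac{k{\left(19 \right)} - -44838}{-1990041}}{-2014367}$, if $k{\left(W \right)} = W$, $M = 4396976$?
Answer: $- \frac{16747811000794513}{4902606979994481} \approx -3.4161$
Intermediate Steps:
$v{\left(B \right)} = 1223 B$
$\frac{\frac{M}{v{\left(\frac{1}{-103 + 2017} \right)}} + \frac{k{\left(19 \right)} - -44838}{-1990041}}{-2014367} = \frac{\frac{4396976}{1223 \frac{1}{-103 + 2017}} + \frac{19 - -44838}{-1990041}}{-2014367} = \left(\frac{4396976}{1223 \cdot \frac{1}{1914}} + \left(19 + 44838\right) \left(- \frac{1}{1990041}\right)\right) \left(- \frac{1}{2014367}\right) = \left(\frac{4396976}{1223 \cdot \frac{1}{1914}} + 44857 \left(- \frac{1}{1990041}\right)\right) \left(- \frac{1}{2014367}\right) = \left(\frac{4396976}{\frac{1223}{1914}} - \frac{44857}{1990041}\right) \left(- \frac{1}{2014367}\right) = \left(4396976 \cdot \frac{1914}{1223} - \frac{44857}{1990041}\right) \left(- \frac{1}{2014367}\right) = \left(\frac{8415812064}{1223} - \frac{44857}{1990041}\right) \left(- \frac{1}{2014367}\right) = \frac{16747811000794513}{2433820143} \left(- \frac{1}{2014367}\right) = - \frac{16747811000794513}{4902606979994481}$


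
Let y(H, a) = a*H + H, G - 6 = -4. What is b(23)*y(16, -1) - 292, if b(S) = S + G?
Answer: -292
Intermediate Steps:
G = 2 (G = 6 - 4 = 2)
y(H, a) = H + H*a (y(H, a) = H*a + H = H + H*a)
b(S) = 2 + S (b(S) = S + 2 = 2 + S)
b(23)*y(16, -1) - 292 = (2 + 23)*(16*(1 - 1)) - 292 = 25*(16*0) - 292 = 25*0 - 292 = 0 - 292 = -292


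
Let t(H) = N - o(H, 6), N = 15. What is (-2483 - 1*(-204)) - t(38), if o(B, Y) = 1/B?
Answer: -87171/38 ≈ -2294.0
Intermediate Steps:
t(H) = 15 - 1/H
(-2483 - 1*(-204)) - t(38) = (-2483 - 1*(-204)) - (15 - 1/38) = (-2483 + 204) - (15 - 1*1/38) = -2279 - (15 - 1/38) = -2279 - 1*569/38 = -2279 - 569/38 = -87171/38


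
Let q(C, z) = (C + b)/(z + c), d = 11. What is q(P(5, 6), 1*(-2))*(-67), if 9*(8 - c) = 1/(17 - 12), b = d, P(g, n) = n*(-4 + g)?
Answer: -51255/269 ≈ -190.54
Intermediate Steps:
b = 11
c = 359/45 (c = 8 - 1/(9*(17 - 12)) = 8 - ⅑/5 = 8 - ⅑*⅕ = 8 - 1/45 = 359/45 ≈ 7.9778)
q(C, z) = (11 + C)/(359/45 + z) (q(C, z) = (C + 11)/(z + 359/45) = (11 + C)/(359/45 + z))
q(P(5, 6), 1*(-2))*(-67) = (45*(11 + 6*(-4 + 5))/(359 + 45*(1*(-2))))*(-67) = (45*(11 + 6*1)/(359 + 45*(-2)))*(-67) = (45*(11 + 6)/(359 - 90))*(-67) = (45*17/269)*(-67) = (45*(1/269)*17)*(-67) = (765/269)*(-67) = -51255/269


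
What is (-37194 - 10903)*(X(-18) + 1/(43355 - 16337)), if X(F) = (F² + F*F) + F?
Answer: -818675438077/27018 ≈ -3.0301e+7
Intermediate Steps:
X(F) = F + 2*F² (X(F) = (F² + F²) + F = 2*F² + F = F + 2*F²)
(-37194 - 10903)*(X(-18) + 1/(43355 - 16337)) = (-37194 - 10903)*(-18*(1 + 2*(-18)) + 1/(43355 - 16337)) = -48097*(-18*(1 - 36) + 1/27018) = -48097*(-18*(-35) + 1/27018) = -48097*(630 + 1/27018) = -48097*17021341/27018 = -818675438077/27018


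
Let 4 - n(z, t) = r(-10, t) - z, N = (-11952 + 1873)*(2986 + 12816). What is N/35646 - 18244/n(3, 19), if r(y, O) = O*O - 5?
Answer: -27467165659/6220227 ≈ -4415.8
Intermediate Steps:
N = -159268358 (N = -10079*15802 = -159268358)
r(y, O) = -5 + O² (r(y, O) = O² - 5 = -5 + O²)
n(z, t) = 9 + z - t² (n(z, t) = 4 - ((-5 + t²) - z) = 4 - (-5 + t² - z) = 4 + (5 + z - t²) = 9 + z - t²)
N/35646 - 18244/n(3, 19) = -159268358/35646 - 18244/(9 + 3 - 1*19²) = -159268358*1/35646 - 18244/(9 + 3 - 1*361) = -79634179/17823 - 18244/(9 + 3 - 361) = -79634179/17823 - 18244/(-349) = -79634179/17823 - 18244*(-1/349) = -79634179/17823 + 18244/349 = -27467165659/6220227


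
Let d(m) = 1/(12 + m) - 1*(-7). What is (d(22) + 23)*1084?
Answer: 553382/17 ≈ 32552.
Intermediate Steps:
d(m) = 7 + 1/(12 + m) (d(m) = 1/(12 + m) + 7 = 7 + 1/(12 + m))
(d(22) + 23)*1084 = ((85 + 7*22)/(12 + 22) + 23)*1084 = ((85 + 154)/34 + 23)*1084 = ((1/34)*239 + 23)*1084 = (239/34 + 23)*1084 = (1021/34)*1084 = 553382/17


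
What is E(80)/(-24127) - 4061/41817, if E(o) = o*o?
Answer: -365608547/1008918759 ≈ -0.36238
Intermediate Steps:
E(o) = o²
E(80)/(-24127) - 4061/41817 = 80²/(-24127) - 4061/41817 = 6400*(-1/24127) - 4061*1/41817 = -6400/24127 - 4061/41817 = -365608547/1008918759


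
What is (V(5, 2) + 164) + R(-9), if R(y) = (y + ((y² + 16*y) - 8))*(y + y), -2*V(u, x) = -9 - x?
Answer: 3219/2 ≈ 1609.5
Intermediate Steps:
V(u, x) = 9/2 + x/2 (V(u, x) = -(-9 - x)/2 = 9/2 + x/2)
R(y) = 2*y*(-8 + y² + 17*y) (R(y) = (y + (-8 + y² + 16*y))*(2*y) = (-8 + y² + 17*y)*(2*y) = 2*y*(-8 + y² + 17*y))
(V(5, 2) + 164) + R(-9) = ((9/2 + (½)*2) + 164) + 2*(-9)*(-8 + (-9)² + 17*(-9)) = ((9/2 + 1) + 164) + 2*(-9)*(-8 + 81 - 153) = (11/2 + 164) + 2*(-9)*(-80) = 339/2 + 1440 = 3219/2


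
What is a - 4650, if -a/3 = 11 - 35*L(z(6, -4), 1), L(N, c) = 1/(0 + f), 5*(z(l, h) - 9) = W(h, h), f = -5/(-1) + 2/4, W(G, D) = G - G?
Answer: -51303/11 ≈ -4663.9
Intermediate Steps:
W(G, D) = 0
f = 11/2 (f = -5*(-1) + 2*(¼) = 5 + ½ = 11/2 ≈ 5.5000)
z(l, h) = 9 (z(l, h) = 9 + (⅕)*0 = 9 + 0 = 9)
L(N, c) = 2/11 (L(N, c) = 1/(0 + 11/2) = 1/(11/2) = 2/11)
a = -153/11 (a = -3*(11 - 35*2/11) = -3*(11 - 70/11) = -3*51/11 = -153/11 ≈ -13.909)
a - 4650 = -153/11 - 4650 = -51303/11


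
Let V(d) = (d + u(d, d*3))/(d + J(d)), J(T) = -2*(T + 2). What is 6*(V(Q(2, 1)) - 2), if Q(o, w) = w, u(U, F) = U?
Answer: -72/5 ≈ -14.400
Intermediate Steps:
J(T) = -4 - 2*T (J(T) = -2*(2 + T) = -4 - 2*T)
V(d) = 2*d/(-4 - d) (V(d) = (d + d)/(d + (-4 - 2*d)) = (2*d)/(-4 - d) = 2*d/(-4 - d))
6*(V(Q(2, 1)) - 2) = 6*(2*1/(-4 - 1*1) - 2) = 6*(2*1/(-4 - 1) - 2) = 6*(2*1/(-5) - 2) = 6*(2*1*(-1/5) - 2) = 6*(-2/5 - 2) = 6*(-12/5) = -72/5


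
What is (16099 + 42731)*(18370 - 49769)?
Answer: -1847203170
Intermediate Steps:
(16099 + 42731)*(18370 - 49769) = 58830*(-31399) = -1847203170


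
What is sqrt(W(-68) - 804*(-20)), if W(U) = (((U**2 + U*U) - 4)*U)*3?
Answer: 24*I*sqrt(3246) ≈ 1367.4*I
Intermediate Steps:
W(U) = 3*U*(-4 + 2*U**2) (W(U) = (((U**2 + U**2) - 4)*U)*3 = ((2*U**2 - 4)*U)*3 = ((-4 + 2*U**2)*U)*3 = (U*(-4 + 2*U**2))*3 = 3*U*(-4 + 2*U**2))
sqrt(W(-68) - 804*(-20)) = sqrt(6*(-68)*(-2 + (-68)**2) - 804*(-20)) = sqrt(6*(-68)*(-2 + 4624) + 16080) = sqrt(6*(-68)*4622 + 16080) = sqrt(-1885776 + 16080) = sqrt(-1869696) = 24*I*sqrt(3246)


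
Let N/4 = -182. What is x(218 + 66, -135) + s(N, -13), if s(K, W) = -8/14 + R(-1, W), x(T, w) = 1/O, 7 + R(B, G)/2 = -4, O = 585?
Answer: -92423/4095 ≈ -22.570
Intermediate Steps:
R(B, G) = -22 (R(B, G) = -14 + 2*(-4) = -14 - 8 = -22)
x(T, w) = 1/585
N = -728 (N = 4*(-182) = -728)
s(K, W) = -158/7 (s(K, W) = -8/14 - 22 = (1/14)*(-8) - 22 = -4/7 - 22 = -158/7)
x(218 + 66, -135) + s(N, -13) = 1/585 - 158/7 = -92423/4095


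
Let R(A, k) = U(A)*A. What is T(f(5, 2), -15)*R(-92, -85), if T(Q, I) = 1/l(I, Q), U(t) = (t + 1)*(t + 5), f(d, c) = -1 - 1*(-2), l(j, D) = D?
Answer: -728364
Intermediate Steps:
f(d, c) = 1 (f(d, c) = -1 + 2 = 1)
U(t) = (1 + t)*(5 + t)
R(A, k) = A*(5 + A² + 6*A) (R(A, k) = (5 + A² + 6*A)*A = A*(5 + A² + 6*A))
T(Q, I) = 1/Q
T(f(5, 2), -15)*R(-92, -85) = (-92*(5 + (-92)² + 6*(-92)))/1 = 1*(-92*(5 + 8464 - 552)) = 1*(-92*7917) = 1*(-728364) = -728364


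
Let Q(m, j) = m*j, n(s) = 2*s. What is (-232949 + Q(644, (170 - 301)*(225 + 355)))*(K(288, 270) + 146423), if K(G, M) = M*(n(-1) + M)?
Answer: -10756262508027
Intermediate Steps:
K(G, M) = M*(-2 + M) (K(G, M) = M*(2*(-1) + M) = M*(-2 + M))
Q(m, j) = j*m
(-232949 + Q(644, (170 - 301)*(225 + 355)))*(K(288, 270) + 146423) = (-232949 + ((170 - 301)*(225 + 355))*644)*(270*(-2 + 270) + 146423) = (-232949 - 131*580*644)*(270*268 + 146423) = (-232949 - 75980*644)*(72360 + 146423) = (-232949 - 48931120)*218783 = -49164069*218783 = -10756262508027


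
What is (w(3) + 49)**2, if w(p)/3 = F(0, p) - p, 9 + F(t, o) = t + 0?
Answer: 169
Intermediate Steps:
F(t, o) = -9 + t (F(t, o) = -9 + (t + 0) = -9 + t)
w(p) = -27 - 3*p (w(p) = 3*((-9 + 0) - p) = 3*(-9 - p) = -27 - 3*p)
(w(3) + 49)**2 = ((-27 - 3*3) + 49)**2 = ((-27 - 9) + 49)**2 = (-36 + 49)**2 = 13**2 = 169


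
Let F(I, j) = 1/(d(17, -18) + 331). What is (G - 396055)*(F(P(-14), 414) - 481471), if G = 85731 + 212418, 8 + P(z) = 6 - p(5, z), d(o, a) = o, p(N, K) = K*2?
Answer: 8202168503371/174 ≈ 4.7139e+10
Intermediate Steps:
p(N, K) = 2*K
P(z) = -2 - 2*z (P(z) = -8 + (6 - 2*z) = -2 - 2*z)
F(I, j) = 1/348 (F(I, j) = 1/(17 + 331) = 1/348)
G = 298149
(G - 396055)*(F(P(-14), 414) - 481471) = (298149 - 396055)*(1/348 - 481471) = -97906*(-167551907/348) = 8202168503371/174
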